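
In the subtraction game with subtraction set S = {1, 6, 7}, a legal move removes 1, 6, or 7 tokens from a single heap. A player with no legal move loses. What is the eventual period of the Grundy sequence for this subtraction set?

12

G(0) = 0
G(1) = mex{0} = 1
G(2) = mex{1} = 0
G(3) = mex{0} = 1
G(4) = mex{1} = 0
G(5) = mex{0} = 1
G(6) = mex{1,0} = 2
G(7) = mex{2,1,0} = 3
G(8) = mex{3,0,1} = 2
G(9) = mex{2,1,0} = 3
G(10) = mex{3,0,1} = 2
G(11) = mex{2,1,0} = 3
G(12) = mex{3,2,1} = 0
G(13) = mex{0,3,2} = 1
G(14) = mex{1,2,3} = 0
G(15) = mex{0,3,2} = 1
G(16) = mex{1,2,3} = 0
G(17) = mex{0,3,2} = 1
G(18) = mex{1,0,3} = 2
G(19) = mex{2,1,0} = 3
G(20) = mex{3,0,1} = 2
G(21) = mex{2,1,0} = 3
G(22) = mex{3,0,1} = 2
G(23) = mex{2,1,0} = 3
G(24) = mex{3,2,1} = 0
G(25) = mex{0,3,2} = 1
G(n+12) = G(n) holds for n = 0,…,6 (a full window of length max(S) = 7), so the sequence is purely periodic with period 12.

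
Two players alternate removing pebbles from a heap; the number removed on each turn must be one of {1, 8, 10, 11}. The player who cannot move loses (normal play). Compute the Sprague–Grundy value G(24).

1

n :  0  1  2  3  4  5  6  7  8  9 10 11 12 13 14 15 16 17 18 19 20 21 22 23 24
G :  0  1  0  1  0  1  0  1  2  0  1  2  3  2  3  2  3  2  0  1  2  0  1  0  1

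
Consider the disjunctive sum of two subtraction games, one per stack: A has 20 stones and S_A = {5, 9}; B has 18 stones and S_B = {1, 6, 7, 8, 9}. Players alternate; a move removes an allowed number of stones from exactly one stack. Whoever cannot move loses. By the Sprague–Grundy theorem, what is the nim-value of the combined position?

Stack A, S = {5, 9}:
n :  0  1  2  3  4  5  6  7  8  9 10 11 12 13 14 15 16 17 18 19 20
G :  0  0  0  0  0  1  1  1  1  1  2  2  2  2  0  0  0  0  0  1  1
G_A(20) = 1.
Stack B, S = {1, 6, 7, 8, 9}:
n :  0  1  2  3  4  5  6  7  8  9 10 11 12 13 14 15 16 17 18
G :  0  1  0  1  0  1  2  3  2  3  2  3  4  5  0  1  0  1  0
G_B(18) = 0.
Combined Grundy value = 1 ⊕ 0 = 1.

1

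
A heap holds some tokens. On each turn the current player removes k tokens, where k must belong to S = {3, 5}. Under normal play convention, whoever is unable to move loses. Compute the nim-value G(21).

1

n :  0  1  2  3  4  5  6  7  8  9 10 11 12 13 14 15 16 17 18 19 20 21
G :  0  0  0  1  1  1  2  2  0  0  0  1  1  1  2  2  0  0  0  1  1  1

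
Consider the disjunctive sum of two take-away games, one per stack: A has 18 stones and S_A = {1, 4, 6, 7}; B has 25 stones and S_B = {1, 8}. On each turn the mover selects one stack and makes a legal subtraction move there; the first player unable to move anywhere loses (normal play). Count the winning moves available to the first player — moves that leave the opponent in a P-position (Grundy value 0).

Stack A, S = {1, 4, 6, 7}:
n :  0  1  2  3  4  5  6  7  8  9 10 11 12 13 14 15 16 17 18
G :  0  1  0  1  2  0  1  2  3  2  0  1  2  0  1  0  1  2  0
G_A(18) = 0.
Stack B, S = {1, 8}:
n :  0  1  2  3  4  5  6  7  8  9 10 11 12 13 14 15 16 17 18 19 20 21 22 23 24 25
G :  0  1  0  1  0  1  0  1  2  0  1  0  1  0  1  0  1  2  0  1  0  1  0  1  0  1
G_B(25) = 1.
Combined Grundy value = 0 ⊕ 1 = 1.
A winning move leaves total XOR = 0, i.e. changes one component's Grundy value g to g ⊕ X where X is the current total.
Stack A: need g' = 0⊕1 = 1. Options: 18−1→G=2, 18−4→G=1, 18−6→G=2, 18−7→G=1. Hits: 2.
Stack B: need g' = 1⊕1 = 0. Options: 25−1→G=0, 25−8→G=2. Hits: 1.

3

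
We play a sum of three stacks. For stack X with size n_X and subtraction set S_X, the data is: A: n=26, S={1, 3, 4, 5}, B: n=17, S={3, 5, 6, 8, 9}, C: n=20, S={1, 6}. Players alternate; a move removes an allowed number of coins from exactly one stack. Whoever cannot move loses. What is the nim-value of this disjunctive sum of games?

Stack A, S = {1, 3, 4, 5}:
n :  0  1  2  3  4  5  6  7  8  9 10 11 12 13 14 15 16 17 18 19 20 21 22 23 24 25 26
G :  0  1  0  1  2  3  2  3  0  1  0  1  2  3  2  3  0  1  0  1  2  3  2  3  0  1  0
G_A(26) = 0.
Stack B, S = {3, 5, 6, 8, 9}:
G(0) = 0
G(1) = mex{} = 0
G(2) = mex{} = 0
G(3) = mex{0} = 1
G(4) = mex{0} = 1
G(5) = mex{0,0} = 1
G(6) = mex{1,0,0} = 2
G(7) = mex{1,0,0} = 2
G(8) = mex{1,1,0,0} = 2
G(9) = mex{2,1,1,0,0} = 3
G(10) = mex{2,1,1,0,0} = 3
G(11) = mex{2,2,1,1,0} = 3
G(12) = mex{3,2,2,1,1} = 0
G(13) = mex{3,2,2,1,1} = 0
G(14) = mex{3,3,2,2,1} = 0
G(15) = mex{0,3,3,2,2} = 1
G(16) = mex{0,3,3,2,2} = 1
G(17) = mex{0,0,3,3,2} = 1
G_B(17) = 1.
Stack C, S = {1, 6}:
n :  0  1  2  3  4  5  6  7  8  9 10 11 12 13 14 15 16 17 18 19 20
G :  0  1  0  1  0  1  2  0  1  0  1  0  1  2  0  1  0  1  0  1  2
G_C(20) = 2.
Combined Grundy value = 0 ⊕ 1 ⊕ 2 = 3.

3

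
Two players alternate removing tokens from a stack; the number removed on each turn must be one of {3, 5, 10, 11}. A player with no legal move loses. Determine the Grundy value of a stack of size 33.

G(0) = 0
G(1) = mex{} = 0
G(2) = mex{} = 0
G(3) = mex{0} = 1
G(4) = mex{0} = 1
G(5) = mex{0,0} = 1
G(6) = mex{1,0} = 2
G(7) = mex{1,0} = 2
G(8) = mex{1,1} = 0
G(9) = mex{2,1} = 0
G(10) = mex{2,1,0} = 3
G(11) = mex{0,2,0,0} = 1
G(12) = mex{0,2,0,0} = 1
G(13) = mex{3,0,1,0} = 2
G(14) = mex{1,0,1,1} = 2
G(15) = mex{1,3,1,1} = 0
G(16) = mex{2,1,2,1} = 0
G(17) = mex{2,1,2,2} = 0
G(18) = mex{0,2,0,2} = 1
G(19) = mex{0,2,0,0} = 1
G(20) = mex{0,0,3,0} = 1
G(21) = mex{1,0,1,3} = 2
G(22) = mex{1,0,1,1} = 2
G(23) = mex{1,1,2,1} = 0
G(24) = mex{2,1,2,2} = 0
G(25) = mex{2,1,0,2} = 3
G(26) = mex{0,2,0,0} = 1
G(27) = mex{0,2,0,0} = 1
G(28) = mex{3,0,1,0} = 2
G(29) = mex{1,0,1,1} = 2
G(30) = mex{1,3,1,1} = 0
G(31) = mex{2,1,2,1} = 0
G(32) = mex{2,1,2,2} = 0
G(33) = mex{0,2,0,2} = 1

1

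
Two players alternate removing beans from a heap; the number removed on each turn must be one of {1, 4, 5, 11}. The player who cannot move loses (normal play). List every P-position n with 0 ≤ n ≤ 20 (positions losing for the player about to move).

0, 2, 8, 10, 16, 18

G(0) = 0
G(1) = mex{0} = 1
G(2) = mex{1} = 0
G(3) = mex{0} = 1
G(4) = mex{1,0} = 2
G(5) = mex{2,1,0} = 3
G(6) = mex{3,0,1} = 2
G(7) = mex{2,1,0} = 3
G(8) = mex{3,2,1} = 0
G(9) = mex{0,3,2} = 1
G(10) = mex{1,2,3} = 0
G(11) = mex{0,3,2,0} = 1
G(12) = mex{1,0,3,1} = 2
G(13) = mex{2,1,0,0} = 3
G(14) = mex{3,0,1,1} = 2
G(15) = mex{2,1,0,2} = 3
G(16) = mex{3,2,1,3} = 0
G(17) = mex{0,3,2,2} = 1
G(18) = mex{1,2,3,3} = 0
G(19) = mex{0,3,2,0} = 1
G(20) = mex{1,0,3,1} = 2
P-positions are exactly the n with G(n) = 0.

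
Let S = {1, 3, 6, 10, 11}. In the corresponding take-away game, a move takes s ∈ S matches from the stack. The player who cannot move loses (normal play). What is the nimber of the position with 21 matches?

4

G(0) = 0
G(1) = mex{0} = 1
G(2) = mex{1} = 0
G(3) = mex{0,0} = 1
G(4) = mex{1,1} = 0
G(5) = mex{0,0} = 1
G(6) = mex{1,1,0} = 2
G(7) = mex{2,0,1} = 3
G(8) = mex{3,1,0} = 2
G(9) = mex{2,2,1} = 0
G(10) = mex{0,3,0,0} = 1
G(11) = mex{1,2,1,1,0} = 3
G(12) = mex{3,0,2,0,1} = 4
G(13) = mex{4,1,3,1,0} = 2
G(14) = mex{2,3,2,0,1} = 4
G(15) = mex{4,4,0,1,0} = 2
G(16) = mex{2,2,1,2,1} = 0
G(17) = mex{0,4,3,3,2} = 1
G(18) = mex{1,2,4,2,3} = 0
G(19) = mex{0,0,2,0,2} = 1
G(20) = mex{1,1,4,1,0} = 2
G(21) = mex{2,0,2,3,1} = 4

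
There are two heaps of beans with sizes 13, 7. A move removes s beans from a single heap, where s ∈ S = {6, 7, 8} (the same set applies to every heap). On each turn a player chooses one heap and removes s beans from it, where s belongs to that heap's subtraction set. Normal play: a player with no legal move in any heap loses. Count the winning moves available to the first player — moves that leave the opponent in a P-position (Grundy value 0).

All heaps use S = {6, 7, 8}:
n :  0  1  2  3  4  5  6  7  8  9 10 11 12 13
G :  0  0  0  0  0  0  1  1  1  1  1  1  2  2
Heap A: G(13) = 2.
Heap B: G(7) = 1.
Combined Grundy value = 2 ⊕ 1 = 3.
A winning move leaves total XOR = 0, i.e. changes one component's Grundy value g to g ⊕ X where X is the current total.
Heap A: need g' = 2⊕3 = 1. Options: 13−6→G=1, 13−7→G=1, 13−8→G=0. Hits: 2.
Heap B: need g' = 1⊕3 = 2. Options: 7−6→G=0, 7−7→G=0. Hits: 0.

2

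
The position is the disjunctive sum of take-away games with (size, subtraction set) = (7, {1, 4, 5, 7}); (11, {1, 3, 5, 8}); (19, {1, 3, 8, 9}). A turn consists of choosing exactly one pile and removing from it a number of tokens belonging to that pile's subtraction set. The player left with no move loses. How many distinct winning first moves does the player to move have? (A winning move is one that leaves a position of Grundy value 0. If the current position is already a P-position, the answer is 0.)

5

Pile A, S = {1, 4, 5, 7}:
G(0) = 0
G(1) = mex{0} = 1
G(2) = mex{1} = 0
G(3) = mex{0} = 1
G(4) = mex{1,0} = 2
G(5) = mex{2,1,0} = 3
G(6) = mex{3,0,1} = 2
G(7) = mex{2,1,0,0} = 3
G_A(7) = 3.
Pile B, S = {1, 3, 5, 8}:
G(0) = 0
G(1) = mex{0} = 1
G(2) = mex{1} = 0
G(3) = mex{0,0} = 1
G(4) = mex{1,1} = 0
G(5) = mex{0,0,0} = 1
G(6) = mex{1,1,1} = 0
G(7) = mex{0,0,0} = 1
G(8) = mex{1,1,1,0} = 2
G(9) = mex{2,0,0,1} = 3
G(10) = mex{3,1,1,0} = 2
G(11) = mex{2,2,0,1} = 3
G_B(11) = 3.
Pile C, S = {1, 3, 8, 9}:
G(0) = 0
G(1) = mex{0} = 1
G(2) = mex{1} = 0
G(3) = mex{0,0} = 1
G(4) = mex{1,1} = 0
G(5) = mex{0,0} = 1
G(6) = mex{1,1} = 0
G(7) = mex{0,0} = 1
G(8) = mex{1,1,0} = 2
G(9) = mex{2,0,1,0} = 3
G(10) = mex{3,1,0,1} = 2
G(11) = mex{2,2,1,0} = 3
G(12) = mex{3,3,0,1} = 2
G(13) = mex{2,2,1,0} = 3
G(14) = mex{3,3,0,1} = 2
G(15) = mex{2,2,1,0} = 3
G(16) = mex{3,3,2,1} = 0
G(17) = mex{0,2,3,2} = 1
G(18) = mex{1,3,2,3} = 0
G(19) = mex{0,0,3,2} = 1
G_C(19) = 1.
Combined Grundy value = 3 ⊕ 3 ⊕ 1 = 1.
A winning move leaves total XOR = 0, i.e. changes one component's Grundy value g to g ⊕ X where X is the current total.
Pile A: need g' = 3⊕1 = 2. Options: 7−1→G=2, 7−4→G=1, 7−5→G=0, 7−7→G=0. Hits: 1.
Pile B: need g' = 3⊕1 = 2. Options: 11−1→G=2, 11−3→G=2, 11−5→G=0, 11−8→G=1. Hits: 2.
Pile C: need g' = 1⊕1 = 0. Options: 19−1→G=0, 19−3→G=0, 19−8→G=3, 19−9→G=2. Hits: 2.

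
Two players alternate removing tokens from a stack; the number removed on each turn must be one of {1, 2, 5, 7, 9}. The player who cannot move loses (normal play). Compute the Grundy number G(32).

G(0) = 0
G(1) = mex{0} = 1
G(2) = mex{1,0} = 2
G(3) = mex{2,1} = 0
G(4) = mex{0,2} = 1
G(5) = mex{1,0,0} = 2
G(6) = mex{2,1,1} = 0
G(7) = mex{0,2,2,0} = 1
G(8) = mex{1,0,0,1} = 2
G(9) = mex{2,1,1,2,0} = 3
G(10) = mex{3,2,2,0,1} = 4
G(11) = mex{4,3,0,1,2} = 5
G(12) = mex{5,4,1,2,0} = 3
G(13) = mex{3,5,2,0,1} = 4
G(14) = mex{4,3,3,1,2} = 0
G(15) = mex{0,4,4,2,0} = 1
G(16) = mex{1,0,5,3,1} = 2
G(17) = mex{2,1,3,4,2} = 0
G(18) = mex{0,2,4,5,3} = 1
G(19) = mex{1,0,0,3,4} = 2
G(20) = mex{2,1,1,4,5} = 0
G(21) = mex{0,2,2,0,3} = 1
G(22) = mex{1,0,0,1,4} = 2
G(23) = mex{2,1,1,2,0} = 3
G(24) = mex{3,2,2,0,1} = 4
G(25) = mex{4,3,0,1,2} = 5
G(26) = mex{5,4,1,2,0} = 3
G(27) = mex{3,5,2,0,1} = 4
G(28) = mex{4,3,3,1,2} = 0
G(29) = mex{0,4,4,2,0} = 1
G(30) = mex{1,0,5,3,1} = 2
G(31) = mex{2,1,3,4,2} = 0
G(32) = mex{0,2,4,5,3} = 1

1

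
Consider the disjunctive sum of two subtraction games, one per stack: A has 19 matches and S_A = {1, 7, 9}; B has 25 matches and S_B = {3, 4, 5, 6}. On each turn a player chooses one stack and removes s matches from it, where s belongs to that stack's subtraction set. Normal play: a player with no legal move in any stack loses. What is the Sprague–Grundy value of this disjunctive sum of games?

Stack A, S = {1, 7, 9}:
G(0) = 0
G(1) = mex{0} = 1
G(2) = mex{1} = 0
G(3) = mex{0} = 1
G(4) = mex{1} = 0
G(5) = mex{0} = 1
G(6) = mex{1} = 0
G(7) = mex{0,0} = 1
G(8) = mex{1,1} = 0
G(9) = mex{0,0,0} = 1
G(10) = mex{1,1,1} = 0
G(11) = mex{0,0,0} = 1
G(12) = mex{1,1,1} = 0
G(13) = mex{0,0,0} = 1
G(14) = mex{1,1,1} = 0
G(15) = mex{0,0,0} = 1
G(16) = mex{1,1,1} = 0
G(17) = mex{0,0,0} = 1
G(18) = mex{1,1,1} = 0
G(19) = mex{0,0,0} = 1
G_A(19) = 1.
Stack B, S = {3, 4, 5, 6}:
n :  0  1  2  3  4  5  6  7  8  9 10 11 12 13 14 15 16 17 18 19 20 21 22 23 24 25
G :  0  0  0  1  1  1  2  2  2  0  0  0  1  1  1  2  2  2  0  0  0  1  1  1  2  2
G_B(25) = 2.
Combined Grundy value = 1 ⊕ 2 = 3.

3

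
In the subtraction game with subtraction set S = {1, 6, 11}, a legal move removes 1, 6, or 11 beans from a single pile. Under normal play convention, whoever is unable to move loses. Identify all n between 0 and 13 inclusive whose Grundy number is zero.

G(0) = 0
G(1) = mex{0} = 1
G(2) = mex{1} = 0
G(3) = mex{0} = 1
G(4) = mex{1} = 0
G(5) = mex{0} = 1
G(6) = mex{1,0} = 2
G(7) = mex{2,1} = 0
G(8) = mex{0,0} = 1
G(9) = mex{1,1} = 0
G(10) = mex{0,0} = 1
G(11) = mex{1,1,0} = 2
G(12) = mex{2,2,1} = 0
G(13) = mex{0,0,0} = 1
P-positions are exactly the n with G(n) = 0.

0, 2, 4, 7, 9, 12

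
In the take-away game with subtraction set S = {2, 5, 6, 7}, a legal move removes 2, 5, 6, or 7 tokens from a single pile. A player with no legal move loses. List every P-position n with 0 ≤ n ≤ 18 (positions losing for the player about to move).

G(0) = 0
G(1) = mex{} = 0
G(2) = mex{0} = 1
G(3) = mex{0} = 1
G(4) = mex{1} = 0
G(5) = mex{1,0} = 2
G(6) = mex{0,0,0} = 1
G(7) = mex{2,1,0,0} = 3
G(8) = mex{1,1,1,0} = 2
G(9) = mex{3,0,1,1} = 2
G(10) = mex{2,2,0,1} = 3
G(11) = mex{2,1,2,0} = 3
G(12) = mex{3,3,1,2} = 0
G(13) = mex{3,2,3,1} = 0
G(14) = mex{0,2,2,3} = 1
G(15) = mex{0,3,2,2} = 1
G(16) = mex{1,3,3,2} = 0
G(17) = mex{1,0,3,3} = 2
G(18) = mex{0,0,0,3} = 1
P-positions are exactly the n with G(n) = 0.

0, 1, 4, 12, 13, 16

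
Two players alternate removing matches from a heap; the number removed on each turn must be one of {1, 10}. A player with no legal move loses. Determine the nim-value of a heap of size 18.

1

G(0) = 0
G(1) = mex{0} = 1
G(2) = mex{1} = 0
G(3) = mex{0} = 1
G(4) = mex{1} = 0
G(5) = mex{0} = 1
G(6) = mex{1} = 0
G(7) = mex{0} = 1
G(8) = mex{1} = 0
G(9) = mex{0} = 1
G(10) = mex{1,0} = 2
G(11) = mex{2,1} = 0
G(12) = mex{0,0} = 1
G(13) = mex{1,1} = 0
G(14) = mex{0,0} = 1
G(15) = mex{1,1} = 0
G(16) = mex{0,0} = 1
G(17) = mex{1,1} = 0
G(18) = mex{0,0} = 1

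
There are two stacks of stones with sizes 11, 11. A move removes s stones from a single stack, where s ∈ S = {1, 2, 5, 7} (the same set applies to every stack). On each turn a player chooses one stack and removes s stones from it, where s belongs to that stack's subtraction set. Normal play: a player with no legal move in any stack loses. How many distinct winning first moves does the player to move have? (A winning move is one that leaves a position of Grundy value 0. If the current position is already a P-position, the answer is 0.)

0

All stacks use S = {1, 2, 5, 7}:
G(0) = 0
G(1) = mex{0} = 1
G(2) = mex{1,0} = 2
G(3) = mex{2,1} = 0
G(4) = mex{0,2} = 1
G(5) = mex{1,0,0} = 2
G(6) = mex{2,1,1} = 0
G(7) = mex{0,2,2,0} = 1
G(8) = mex{1,0,0,1} = 2
G(9) = mex{2,1,1,2} = 0
G(10) = mex{0,2,2,0} = 1
G(11) = mex{1,0,0,1} = 2
Stack A: G(11) = 2.
Stack B: G(11) = 2.
Combined Grundy value = 2 ⊕ 2 = 0.
A winning move leaves total XOR = 0, i.e. changes one component's Grundy value g to g ⊕ X where X is the current total.
Stack A: target g' = 2⊕0 = 2, but every legal move changes the Grundy value (mex property), so 0 moves.
Stack B: target g' = 2⊕0 = 2, but every legal move changes the Grundy value (mex property), so 0 moves.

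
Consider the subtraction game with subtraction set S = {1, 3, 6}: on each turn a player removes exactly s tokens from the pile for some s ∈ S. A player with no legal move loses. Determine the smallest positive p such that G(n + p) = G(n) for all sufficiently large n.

9

G(0) = 0
G(1) = mex{0} = 1
G(2) = mex{1} = 0
G(3) = mex{0,0} = 1
G(4) = mex{1,1} = 0
G(5) = mex{0,0} = 1
G(6) = mex{1,1,0} = 2
G(7) = mex{2,0,1} = 3
G(8) = mex{3,1,0} = 2
G(9) = mex{2,2,1} = 0
G(10) = mex{0,3,0} = 1
G(11) = mex{1,2,1} = 0
G(12) = mex{0,0,2} = 1
G(13) = mex{1,1,3} = 0
G(14) = mex{0,0,2} = 1
G(15) = mex{1,1,0} = 2
G(16) = mex{2,0,1} = 3
G(17) = mex{3,1,0} = 2
G(18) = mex{2,2,1} = 0
G(19) = mex{0,3,0} = 1
G(n+9) = G(n) holds for n = 0,…,5 (a full window of length max(S) = 6), so the sequence is purely periodic with period 9.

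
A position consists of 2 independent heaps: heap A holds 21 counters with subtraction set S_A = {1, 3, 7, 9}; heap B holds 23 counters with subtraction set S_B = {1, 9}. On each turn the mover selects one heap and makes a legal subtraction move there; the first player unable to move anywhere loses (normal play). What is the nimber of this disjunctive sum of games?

Heap A, S = {1, 3, 7, 9}:
G(0) = 0
G(1) = mex{0} = 1
G(2) = mex{1} = 0
G(3) = mex{0,0} = 1
G(4) = mex{1,1} = 0
G(5) = mex{0,0} = 1
G(6) = mex{1,1} = 0
G(7) = mex{0,0,0} = 1
G(8) = mex{1,1,1} = 0
G(9) = mex{0,0,0,0} = 1
G(10) = mex{1,1,1,1} = 0
G(11) = mex{0,0,0,0} = 1
G(12) = mex{1,1,1,1} = 0
G(13) = mex{0,0,0,0} = 1
G(14) = mex{1,1,1,1} = 0
G(15) = mex{0,0,0,0} = 1
G(16) = mex{1,1,1,1} = 0
G(17) = mex{0,0,0,0} = 1
G(18) = mex{1,1,1,1} = 0
G(19) = mex{0,0,0,0} = 1
G(20) = mex{1,1,1,1} = 0
G(21) = mex{0,0,0,0} = 1
G_A(21) = 1.
Heap B, S = {1, 9}:
n :  0  1  2  3  4  5  6  7  8  9 10 11 12 13 14 15 16 17 18 19 20 21 22 23
G :  0  1  0  1  0  1  0  1  0  1  0  1  0  1  0  1  0  1  0  1  0  1  0  1
G_B(23) = 1.
Combined Grundy value = 1 ⊕ 1 = 0.

0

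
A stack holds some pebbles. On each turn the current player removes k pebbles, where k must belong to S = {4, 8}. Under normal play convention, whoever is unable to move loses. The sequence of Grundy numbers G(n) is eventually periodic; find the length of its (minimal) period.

n :  0  1  2  3  4  5  6  7  8  9 10 11 12 13 14 15 16 17 18 19 20 21 22 23 24 25
G :  0  0  0  0  1  1  1  1  2  2  2  2  0  0  0  0  1  1  1  1  2  2  2  2  0  0
G(n+12) = G(n) holds for n = 0,…,7 (a full window of length max(S) = 8), so the sequence is purely periodic with period 12.

12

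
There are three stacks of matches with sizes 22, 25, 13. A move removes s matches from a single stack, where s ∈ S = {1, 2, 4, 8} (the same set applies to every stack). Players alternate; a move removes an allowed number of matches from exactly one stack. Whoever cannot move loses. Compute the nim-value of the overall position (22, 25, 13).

All stacks use S = {1, 2, 4, 8}:
n :  0  1  2  3  4  5  6  7  8  9 10 11 12 13 14 15 16 17 18 19 20 21 22 23 24 25
G :  0  1  2  0  1  2  0  1  2  0  1  2  0  1  2  0  1  2  0  1  2  0  1  2  0  1
Stack A: G(22) = 1.
Stack B: G(25) = 1.
Stack C: G(13) = 1.
Combined Grundy value = 1 ⊕ 1 ⊕ 1 = 1.

1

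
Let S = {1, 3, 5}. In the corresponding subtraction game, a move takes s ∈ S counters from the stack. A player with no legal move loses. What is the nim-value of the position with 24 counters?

0

n :  0  1  2  3  4  5  6  7  8  9 10 11 12 13 14 15 16 17 18 19 20 21 22 23 24
G :  0  1  0  1  0  1  0  1  0  1  0  1  0  1  0  1  0  1  0  1  0  1  0  1  0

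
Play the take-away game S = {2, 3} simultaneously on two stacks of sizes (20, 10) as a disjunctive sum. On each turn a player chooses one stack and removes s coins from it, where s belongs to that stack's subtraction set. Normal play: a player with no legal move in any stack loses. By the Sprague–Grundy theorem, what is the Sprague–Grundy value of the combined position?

0

All stacks use S = {2, 3}:
n :  0  1  2  3  4  5  6  7  8  9 10 11 12 13 14 15 16 17 18 19 20
G :  0  0  1  1  2  0  0  1  1  2  0  0  1  1  2  0  0  1  1  2  0
Stack A: G(20) = 0.
Stack B: G(10) = 0.
Combined Grundy value = 0 ⊕ 0 = 0.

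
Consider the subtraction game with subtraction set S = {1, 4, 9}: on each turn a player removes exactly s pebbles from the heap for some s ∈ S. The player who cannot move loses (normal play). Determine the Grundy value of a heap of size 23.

1

G(0) = 0
G(1) = mex{0} = 1
G(2) = mex{1} = 0
G(3) = mex{0} = 1
G(4) = mex{1,0} = 2
G(5) = mex{2,1} = 0
G(6) = mex{0,0} = 1
G(7) = mex{1,1} = 0
G(8) = mex{0,2} = 1
G(9) = mex{1,0,0} = 2
G(10) = mex{2,1,1} = 0
G(11) = mex{0,0,0} = 1
G(12) = mex{1,1,1} = 0
G(13) = mex{0,2,2} = 1
G(14) = mex{1,0,0} = 2
G(15) = mex{2,1,1} = 0
G(16) = mex{0,0,0} = 1
G(17) = mex{1,1,1} = 0
G(18) = mex{0,2,2} = 1
G(19) = mex{1,0,0} = 2
G(20) = mex{2,1,1} = 0
G(21) = mex{0,0,0} = 1
G(22) = mex{1,1,1} = 0
G(23) = mex{0,2,2} = 1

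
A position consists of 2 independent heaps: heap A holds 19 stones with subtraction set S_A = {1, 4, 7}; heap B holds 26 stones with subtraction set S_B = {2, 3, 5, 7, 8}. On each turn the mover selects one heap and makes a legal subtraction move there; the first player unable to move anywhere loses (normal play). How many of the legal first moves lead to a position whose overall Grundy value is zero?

1

Heap A, S = {1, 4, 7}:
n :  0  1  2  3  4  5  6  7  8  9 10 11 12 13 14 15 16 17 18 19
G :  0  1  0  1  2  0  1  2  0  1  0  1  2  0  1  2  0  1  0  1
G_A(19) = 1.
Heap B, S = {2, 3, 5, 7, 8}:
G(0) = 0
G(1) = mex{} = 0
G(2) = mex{0} = 1
G(3) = mex{0,0} = 1
G(4) = mex{1,0} = 2
G(5) = mex{1,1,0} = 2
G(6) = mex{2,1,0} = 3
G(7) = mex{2,2,1,0} = 3
G(8) = mex{3,2,1,0,0} = 4
G(9) = mex{3,3,2,1,0} = 4
G(10) = mex{4,3,2,1,1} = 0
G(11) = mex{4,4,3,2,1} = 0
G(12) = mex{0,4,3,2,2} = 1
G(13) = mex{0,0,4,3,2} = 1
G(14) = mex{1,0,4,3,3} = 2
G(15) = mex{1,1,0,4,3} = 2
G(16) = mex{2,1,0,4,4} = 3
G(17) = mex{2,2,1,0,4} = 3
G(18) = mex{3,2,1,0,0} = 4
G(19) = mex{3,3,2,1,0} = 4
G(20) = mex{4,3,2,1,1} = 0
G(21) = mex{4,4,3,2,1} = 0
G(22) = mex{0,4,3,2,2} = 1
G(23) = mex{0,0,4,3,2} = 1
G(24) = mex{1,0,4,3,3} = 2
G(25) = mex{1,1,0,4,3} = 2
G(26) = mex{2,1,0,4,4} = 3
G_B(26) = 3.
Combined Grundy value = 1 ⊕ 3 = 2.
A winning move leaves total XOR = 0, i.e. changes one component's Grundy value g to g ⊕ X where X is the current total.
Heap A: need g' = 1⊕2 = 3. Options: 19−1→G=0, 19−4→G=2, 19−7→G=2. Hits: 0.
Heap B: need g' = 3⊕2 = 1. Options: 26−2→G=2, 26−3→G=1, 26−5→G=0, 26−7→G=4, 26−8→G=4. Hits: 1.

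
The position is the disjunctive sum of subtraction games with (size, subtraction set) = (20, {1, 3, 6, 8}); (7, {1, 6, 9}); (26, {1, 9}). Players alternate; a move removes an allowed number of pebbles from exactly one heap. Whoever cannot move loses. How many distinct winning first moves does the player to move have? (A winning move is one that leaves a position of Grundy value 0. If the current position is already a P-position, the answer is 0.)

Heap A, S = {1, 3, 6, 8}:
G(0) = 0
G(1) = mex{0} = 1
G(2) = mex{1} = 0
G(3) = mex{0,0} = 1
G(4) = mex{1,1} = 0
G(5) = mex{0,0} = 1
G(6) = mex{1,1,0} = 2
G(7) = mex{2,0,1} = 3
G(8) = mex{3,1,0,0} = 2
G(9) = mex{2,2,1,1} = 0
G(10) = mex{0,3,0,0} = 1
G(11) = mex{1,2,1,1} = 0
G(12) = mex{0,0,2,0} = 1
G(13) = mex{1,1,3,1} = 0
G(14) = mex{0,0,2,2} = 1
G(15) = mex{1,1,0,3} = 2
G(16) = mex{2,0,1,2} = 3
G(17) = mex{3,1,0,0} = 2
G(18) = mex{2,2,1,1} = 0
G(19) = mex{0,3,0,0} = 1
G(20) = mex{1,2,1,1} = 0
G_A(20) = 0.
Heap B, S = {1, 6, 9}:
G(0) = 0
G(1) = mex{0} = 1
G(2) = mex{1} = 0
G(3) = mex{0} = 1
G(4) = mex{1} = 0
G(5) = mex{0} = 1
G(6) = mex{1,0} = 2
G(7) = mex{2,1} = 0
G_B(7) = 0.
Heap C, S = {1, 9}:
n :  0  1  2  3  4  5  6  7  8  9 10 11 12 13 14 15 16 17 18 19 20 21 22 23 24 25 26
G :  0  1  0  1  0  1  0  1  0  1  0  1  0  1  0  1  0  1  0  1  0  1  0  1  0  1  0
G_C(26) = 0.
Combined Grundy value = 0 ⊕ 0 ⊕ 0 = 0.
A winning move leaves total XOR = 0, i.e. changes one component's Grundy value g to g ⊕ X where X is the current total.
Heap A: target g' = 0⊕0 = 0, but every legal move changes the Grundy value (mex property), so 0 moves.
Heap B: target g' = 0⊕0 = 0, but every legal move changes the Grundy value (mex property), so 0 moves.
Heap C: target g' = 0⊕0 = 0, but every legal move changes the Grundy value (mex property), so 0 moves.

0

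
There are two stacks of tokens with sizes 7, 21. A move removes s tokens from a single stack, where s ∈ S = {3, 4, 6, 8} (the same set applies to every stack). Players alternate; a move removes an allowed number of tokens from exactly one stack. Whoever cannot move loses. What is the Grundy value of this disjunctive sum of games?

1

All stacks use S = {3, 4, 6, 8}:
n :  0  1  2  3  4  5  6  7  8  9 10 11 12 13 14 15 16 17 18 19 20 21
G :  0  0  0  1  1  1  2  2  2  3  3  0  0  0  1  1  1  2  2  2  3  3
Stack A: G(7) = 2.
Stack B: G(21) = 3.
Combined Grundy value = 2 ⊕ 3 = 1.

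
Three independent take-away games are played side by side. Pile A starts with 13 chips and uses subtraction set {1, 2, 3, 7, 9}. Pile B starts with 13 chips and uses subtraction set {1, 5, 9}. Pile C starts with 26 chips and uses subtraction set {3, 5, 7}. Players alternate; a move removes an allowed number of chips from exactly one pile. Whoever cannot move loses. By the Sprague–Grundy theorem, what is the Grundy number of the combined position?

2

Pile A, S = {1, 2, 3, 7, 9}:
n :  0  1  2  3  4  5  6  7  8  9 10 11 12 13
G :  0  1  2  3  0  1  2  3  0  1  2  3  0  1
G_A(13) = 1.
Pile B, S = {1, 5, 9}:
G(0) = 0
G(1) = mex{0} = 1
G(2) = mex{1} = 0
G(3) = mex{0} = 1
G(4) = mex{1} = 0
G(5) = mex{0,0} = 1
G(6) = mex{1,1} = 0
G(7) = mex{0,0} = 1
G(8) = mex{1,1} = 0
G(9) = mex{0,0,0} = 1
G(10) = mex{1,1,1} = 0
G(11) = mex{0,0,0} = 1
G(12) = mex{1,1,1} = 0
G(13) = mex{0,0,0} = 1
G_B(13) = 1.
Pile C, S = {3, 5, 7}:
n :  0  1  2  3  4  5  6  7  8  9 10 11 12 13 14 15 16 17 18 19 20 21 22 23 24 25 26
G :  0  0  0  1  1  1  2  2  2  3  0  0  0  1  1  1  2  2  2  3  0  0  0  1  1  1  2
G_C(26) = 2.
Combined Grundy value = 1 ⊕ 1 ⊕ 2 = 2.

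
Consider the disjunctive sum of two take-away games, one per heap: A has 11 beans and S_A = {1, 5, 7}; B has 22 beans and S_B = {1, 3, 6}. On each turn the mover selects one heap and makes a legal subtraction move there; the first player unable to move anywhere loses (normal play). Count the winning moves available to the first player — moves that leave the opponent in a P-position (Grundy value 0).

5

Heap A, S = {1, 5, 7}:
n :  0  1  2  3  4  5  6  7  8  9 10 11
G :  0  1  0  1  0  1  0  1  0  1  0  1
G_A(11) = 1.
Heap B, S = {1, 3, 6}:
n :  0  1  2  3  4  5  6  7  8  9 10 11 12 13 14 15 16 17 18 19 20 21 22
G :  0  1  0  1  0  1  2  3  2  0  1  0  1  0  1  2  3  2  0  1  0  1  0
G_B(22) = 0.
Combined Grundy value = 1 ⊕ 0 = 1.
A winning move leaves total XOR = 0, i.e. changes one component's Grundy value g to g ⊕ X where X is the current total.
Heap A: need g' = 1⊕1 = 0. Options: 11−1→G=0, 11−5→G=0, 11−7→G=0. Hits: 3.
Heap B: need g' = 0⊕1 = 1. Options: 22−1→G=1, 22−3→G=1, 22−6→G=3. Hits: 2.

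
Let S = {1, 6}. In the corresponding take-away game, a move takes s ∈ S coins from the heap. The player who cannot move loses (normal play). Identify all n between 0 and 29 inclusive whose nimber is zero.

G(0) = 0
G(1) = mex{0} = 1
G(2) = mex{1} = 0
G(3) = mex{0} = 1
G(4) = mex{1} = 0
G(5) = mex{0} = 1
G(6) = mex{1,0} = 2
G(7) = mex{2,1} = 0
G(8) = mex{0,0} = 1
G(9) = mex{1,1} = 0
G(10) = mex{0,0} = 1
G(11) = mex{1,1} = 0
G(12) = mex{0,2} = 1
G(13) = mex{1,0} = 2
G(14) = mex{2,1} = 0
G(15) = mex{0,0} = 1
G(16) = mex{1,1} = 0
G(17) = mex{0,0} = 1
G(18) = mex{1,1} = 0
G(19) = mex{0,2} = 1
G(20) = mex{1,0} = 2
G(21) = mex{2,1} = 0
G(22) = mex{0,0} = 1
G(23) = mex{1,1} = 0
G(24) = mex{0,0} = 1
G(25) = mex{1,1} = 0
G(26) = mex{0,2} = 1
G(27) = mex{1,0} = 2
G(28) = mex{2,1} = 0
G(29) = mex{0,0} = 1
P-positions are exactly the n with G(n) = 0.

0, 2, 4, 7, 9, 11, 14, 16, 18, 21, 23, 25, 28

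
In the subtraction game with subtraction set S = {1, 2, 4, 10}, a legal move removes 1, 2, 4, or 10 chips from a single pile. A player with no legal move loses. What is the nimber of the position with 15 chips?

0

G(0) = 0
G(1) = mex{0} = 1
G(2) = mex{1,0} = 2
G(3) = mex{2,1} = 0
G(4) = mex{0,2,0} = 1
G(5) = mex{1,0,1} = 2
G(6) = mex{2,1,2} = 0
G(7) = mex{0,2,0} = 1
G(8) = mex{1,0,1} = 2
G(9) = mex{2,1,2} = 0
G(10) = mex{0,2,0,0} = 1
G(11) = mex{1,0,1,1} = 2
G(12) = mex{2,1,2,2} = 0
G(13) = mex{0,2,0,0} = 1
G(14) = mex{1,0,1,1} = 2
G(15) = mex{2,1,2,2} = 0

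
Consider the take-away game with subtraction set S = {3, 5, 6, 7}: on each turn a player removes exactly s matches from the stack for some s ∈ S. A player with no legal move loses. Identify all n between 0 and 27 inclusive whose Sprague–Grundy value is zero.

0, 1, 2, 10, 11, 12, 20, 21, 22

n :  0  1  2  3  4  5  6  7  8  9 10 11 12 13 14 15 16 17 18 19 20 21 22 23 24 25 26 27
G :  0  0  0  1  1  1  2  2  2  3  0  0  0  1  1  1  2  2  2  3  0  0  0  1  1  1  2  2
P-positions are exactly the n with G(n) = 0.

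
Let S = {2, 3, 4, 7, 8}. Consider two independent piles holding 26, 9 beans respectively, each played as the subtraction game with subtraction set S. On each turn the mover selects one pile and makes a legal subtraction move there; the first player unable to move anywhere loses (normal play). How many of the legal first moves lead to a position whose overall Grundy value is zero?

1

All piles use S = {2, 3, 4, 7, 8}:
G(0) = 0
G(1) = mex{} = 0
G(2) = mex{0} = 1
G(3) = mex{0,0} = 1
G(4) = mex{1,0,0} = 2
G(5) = mex{1,1,0} = 2
G(6) = mex{2,1,1} = 0
G(7) = mex{2,2,1,0} = 3
G(8) = mex{0,2,2,0,0} = 1
G(9) = mex{3,0,2,1,0} = 4
G(10) = mex{1,3,0,1,1} = 2
G(11) = mex{4,1,3,2,1} = 0
G(12) = mex{2,4,1,2,2} = 0
G(13) = mex{0,2,4,0,2} = 1
G(14) = mex{0,0,2,3,0} = 1
G(15) = mex{1,0,0,1,3} = 2
G(16) = mex{1,1,0,4,1} = 2
G(17) = mex{2,1,1,2,4} = 0
G(18) = mex{2,2,1,0,2} = 3
G(19) = mex{0,2,2,0,0} = 1
G(20) = mex{3,0,2,1,0} = 4
G(21) = mex{1,3,0,1,1} = 2
G(22) = mex{4,1,3,2,1} = 0
G(23) = mex{2,4,1,2,2} = 0
G(24) = mex{0,2,4,0,2} = 1
G(25) = mex{0,0,2,3,0} = 1
G(26) = mex{1,0,0,1,3} = 2
Pile A: G(26) = 2.
Pile B: G(9) = 4.
Combined Grundy value = 2 ⊕ 4 = 6.
A winning move leaves total XOR = 0, i.e. changes one component's Grundy value g to g ⊕ X where X is the current total.
Pile A: need g' = 2⊕6 = 4. Options: 26−2→G=1, 26−3→G=0, 26−4→G=0, 26−7→G=1, 26−8→G=3. Hits: 0.
Pile B: need g' = 4⊕6 = 2. Options: 9−2→G=3, 9−3→G=0, 9−4→G=2, 9−7→G=1, 9−8→G=0. Hits: 1.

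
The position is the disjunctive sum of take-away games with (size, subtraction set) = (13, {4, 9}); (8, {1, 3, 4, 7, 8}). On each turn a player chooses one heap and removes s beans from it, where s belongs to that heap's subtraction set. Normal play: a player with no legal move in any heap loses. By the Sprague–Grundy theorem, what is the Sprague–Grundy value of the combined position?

4

Heap A, S = {4, 9}:
n :  0  1  2  3  4  5  6  7  8  9 10 11 12 13
G :  0  0  0  0  1  1  1  1  0  2  2  2  1  0
G_A(13) = 0.
Heap B, S = {1, 3, 4, 7, 8}:
n : 0 1 2 3 4 5 6 7 8
G : 0 1 0 1 2 3 2 3 4
G_B(8) = 4.
Combined Grundy value = 0 ⊕ 4 = 4.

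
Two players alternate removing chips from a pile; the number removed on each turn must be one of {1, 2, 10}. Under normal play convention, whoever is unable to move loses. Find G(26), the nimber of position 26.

n :  0  1  2  3  4  5  6  7  8  9 10 11 12 13 14 15 16 17 18 19 20 21 22 23 24 25 26
G :  0  1  2  0  1  2  0  1  2  0  1  2  0  1  2  0  1  2  0  1  2  0  1  2  0  1  2

2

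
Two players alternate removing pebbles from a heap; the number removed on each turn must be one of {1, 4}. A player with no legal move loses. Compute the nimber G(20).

n :  0  1  2  3  4  5  6  7  8  9 10 11 12 13 14 15 16 17 18 19 20
G :  0  1  0  1  2  0  1  0  1  2  0  1  0  1  2  0  1  0  1  2  0

0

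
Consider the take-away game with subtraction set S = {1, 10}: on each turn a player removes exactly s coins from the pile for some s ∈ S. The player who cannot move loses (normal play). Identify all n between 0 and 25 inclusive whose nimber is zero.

0, 2, 4, 6, 8, 11, 13, 15, 17, 19, 22, 24

n :  0  1  2  3  4  5  6  7  8  9 10 11 12 13 14 15 16 17 18 19 20 21 22 23 24 25
G :  0  1  0  1  0  1  0  1  0  1  2  0  1  0  1  0  1  0  1  0  1  2  0  1  0  1
P-positions are exactly the n with G(n) = 0.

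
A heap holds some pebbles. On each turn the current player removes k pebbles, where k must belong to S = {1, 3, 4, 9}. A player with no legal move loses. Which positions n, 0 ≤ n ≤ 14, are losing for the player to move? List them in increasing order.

0, 2, 7, 12, 14

G(0) = 0
G(1) = mex{0} = 1
G(2) = mex{1} = 0
G(3) = mex{0,0} = 1
G(4) = mex{1,1,0} = 2
G(5) = mex{2,0,1} = 3
G(6) = mex{3,1,0} = 2
G(7) = mex{2,2,1} = 0
G(8) = mex{0,3,2} = 1
G(9) = mex{1,2,3,0} = 4
G(10) = mex{4,0,2,1} = 3
G(11) = mex{3,1,0,0} = 2
G(12) = mex{2,4,1,1} = 0
G(13) = mex{0,3,4,2} = 1
G(14) = mex{1,2,3,3} = 0
P-positions are exactly the n with G(n) = 0.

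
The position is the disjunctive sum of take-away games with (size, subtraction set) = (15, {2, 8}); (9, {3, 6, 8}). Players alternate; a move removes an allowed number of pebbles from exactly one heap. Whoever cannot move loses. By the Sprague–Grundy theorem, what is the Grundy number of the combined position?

Heap A, S = {2, 8}:
G(0) = 0
G(1) = mex{} = 0
G(2) = mex{0} = 1
G(3) = mex{0} = 1
G(4) = mex{1} = 0
G(5) = mex{1} = 0
G(6) = mex{0} = 1
G(7) = mex{0} = 1
G(8) = mex{1,0} = 2
G(9) = mex{1,0} = 2
G(10) = mex{2,1} = 0
G(11) = mex{2,1} = 0
G(12) = mex{0,0} = 1
G(13) = mex{0,0} = 1
G(14) = mex{1,1} = 0
G(15) = mex{1,1} = 0
G_A(15) = 0.
Heap B, S = {3, 6, 8}:
G(0) = 0
G(1) = mex{} = 0
G(2) = mex{} = 0
G(3) = mex{0} = 1
G(4) = mex{0} = 1
G(5) = mex{0} = 1
G(6) = mex{1,0} = 2
G(7) = mex{1,0} = 2
G(8) = mex{1,0,0} = 2
G(9) = mex{2,1,0} = 3
G_B(9) = 3.
Combined Grundy value = 0 ⊕ 3 = 3.

3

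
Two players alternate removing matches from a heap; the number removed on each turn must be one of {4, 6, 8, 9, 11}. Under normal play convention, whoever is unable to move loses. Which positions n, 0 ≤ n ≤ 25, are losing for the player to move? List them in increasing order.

G(0) = 0
G(1) = mex{} = 0
G(2) = mex{} = 0
G(3) = mex{} = 0
G(4) = mex{0} = 1
G(5) = mex{0} = 1
G(6) = mex{0,0} = 1
G(7) = mex{0,0} = 1
G(8) = mex{1,0,0} = 2
G(9) = mex{1,0,0,0} = 2
G(10) = mex{1,1,0,0} = 2
G(11) = mex{1,1,0,0,0} = 2
G(12) = mex{2,1,1,0,0} = 3
G(13) = mex{2,1,1,1,0} = 3
G(14) = mex{2,2,1,1,0} = 3
G(15) = mex{2,2,1,1,1} = 0
G(16) = mex{3,2,2,1,1} = 0
G(17) = mex{3,2,2,2,1} = 0
G(18) = mex{3,3,2,2,1} = 0
G(19) = mex{0,3,2,2,2} = 1
G(20) = mex{0,3,3,2,2} = 1
G(21) = mex{0,0,3,3,2} = 1
G(22) = mex{0,0,3,3,2} = 1
G(23) = mex{1,0,0,3,3} = 2
G(24) = mex{1,0,0,0,3} = 2
G(25) = mex{1,1,0,0,3} = 2
P-positions are exactly the n with G(n) = 0.

0, 1, 2, 3, 15, 16, 17, 18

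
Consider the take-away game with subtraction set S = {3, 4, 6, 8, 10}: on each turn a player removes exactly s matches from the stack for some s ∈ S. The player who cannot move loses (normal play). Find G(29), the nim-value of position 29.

G(0) = 0
G(1) = mex{} = 0
G(2) = mex{} = 0
G(3) = mex{0} = 1
G(4) = mex{0,0} = 1
G(5) = mex{0,0} = 1
G(6) = mex{1,0,0} = 2
G(7) = mex{1,1,0} = 2
G(8) = mex{1,1,0,0} = 2
G(9) = mex{2,1,1,0} = 3
G(10) = mex{2,2,1,0,0} = 3
G(11) = mex{2,2,1,1,0} = 3
G(12) = mex{3,2,2,1,0} = 4
G(13) = mex{3,3,2,1,1} = 0
G(14) = mex{3,3,2,2,1} = 0
G(15) = mex{4,3,3,2,1} = 0
G(16) = mex{0,4,3,2,2} = 1
G(17) = mex{0,0,3,3,2} = 1
G(18) = mex{0,0,4,3,2} = 1
G(19) = mex{1,0,0,3,3} = 2
G(20) = mex{1,1,0,4,3} = 2
G(21) = mex{1,1,0,0,3} = 2
G(22) = mex{2,1,1,0,4} = 3
G(23) = mex{2,2,1,0,0} = 3
G(24) = mex{2,2,1,1,0} = 3
G(25) = mex{3,2,2,1,0} = 4
G(26) = mex{3,3,2,1,1} = 0
G(27) = mex{3,3,2,2,1} = 0
G(28) = mex{4,3,3,2,1} = 0
G(29) = mex{0,4,3,2,2} = 1

1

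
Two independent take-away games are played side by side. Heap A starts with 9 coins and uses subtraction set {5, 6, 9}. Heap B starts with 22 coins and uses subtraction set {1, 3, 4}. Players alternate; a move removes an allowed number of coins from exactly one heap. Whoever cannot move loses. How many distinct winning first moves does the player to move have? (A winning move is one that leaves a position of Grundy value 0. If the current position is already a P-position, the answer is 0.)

0

Heap A, S = {5, 6, 9}:
n : 0 1 2 3 4 5 6 7 8 9
G : 0 0 0 0 0 1 1 1 1 1
G_A(9) = 1.
Heap B, S = {1, 3, 4}:
G(0) = 0
G(1) = mex{0} = 1
G(2) = mex{1} = 0
G(3) = mex{0,0} = 1
G(4) = mex{1,1,0} = 2
G(5) = mex{2,0,1} = 3
G(6) = mex{3,1,0} = 2
G(7) = mex{2,2,1} = 0
G(8) = mex{0,3,2} = 1
G(9) = mex{1,2,3} = 0
G(10) = mex{0,0,2} = 1
G(11) = mex{1,1,0} = 2
G(12) = mex{2,0,1} = 3
G(13) = mex{3,1,0} = 2
G(14) = mex{2,2,1} = 0
G(15) = mex{0,3,2} = 1
G(16) = mex{1,2,3} = 0
G(17) = mex{0,0,2} = 1
G(18) = mex{1,1,0} = 2
G(19) = mex{2,0,1} = 3
G(20) = mex{3,1,0} = 2
G(21) = mex{2,2,1} = 0
G(22) = mex{0,3,2} = 1
G_B(22) = 1.
Combined Grundy value = 1 ⊕ 1 = 0.
A winning move leaves total XOR = 0, i.e. changes one component's Grundy value g to g ⊕ X where X is the current total.
Heap A: target g' = 1⊕0 = 1, but every legal move changes the Grundy value (mex property), so 0 moves.
Heap B: target g' = 1⊕0 = 1, but every legal move changes the Grundy value (mex property), so 0 moves.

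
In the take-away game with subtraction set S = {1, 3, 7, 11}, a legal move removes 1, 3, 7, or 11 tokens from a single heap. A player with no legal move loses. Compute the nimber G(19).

1

n :  0  1  2  3  4  5  6  7  8  9 10 11 12 13 14 15 16 17 18 19
G :  0  1  0  1  0  1  0  1  0  1  0  1  0  1  0  1  0  1  0  1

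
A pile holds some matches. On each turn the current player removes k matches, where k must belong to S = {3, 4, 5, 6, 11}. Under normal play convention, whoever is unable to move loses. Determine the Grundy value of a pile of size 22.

n :  0  1  2  3  4  5  6  7  8  9 10 11 12 13 14 15 16 17 18 19 20 21 22
G :  0  0  0  1  1  1  2  2  2  0  0  3  1  1  4  2  2  0  0  0  1  1  1

1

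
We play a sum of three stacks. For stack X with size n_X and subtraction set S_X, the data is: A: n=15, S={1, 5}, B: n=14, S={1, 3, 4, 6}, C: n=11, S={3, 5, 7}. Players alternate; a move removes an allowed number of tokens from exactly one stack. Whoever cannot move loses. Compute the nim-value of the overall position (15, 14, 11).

1

Stack A, S = {1, 5}:
n :  0  1  2  3  4  5  6  7  8  9 10 11 12 13 14 15
G :  0  1  0  1  0  1  0  1  0  1  0  1  0  1  0  1
G_A(15) = 1.
Stack B, S = {1, 3, 4, 6}:
n :  0  1  2  3  4  5  6  7  8  9 10 11 12 13 14
G :  0  1  0  1  2  3  2  0  1  0  1  2  3  2  0
G_B(14) = 0.
Stack C, S = {3, 5, 7}:
G(0) = 0
G(1) = mex{} = 0
G(2) = mex{} = 0
G(3) = mex{0} = 1
G(4) = mex{0} = 1
G(5) = mex{0,0} = 1
G(6) = mex{1,0} = 2
G(7) = mex{1,0,0} = 2
G(8) = mex{1,1,0} = 2
G(9) = mex{2,1,0} = 3
G(10) = mex{2,1,1} = 0
G(11) = mex{2,2,1} = 0
G_C(11) = 0.
Combined Grundy value = 1 ⊕ 0 ⊕ 0 = 1.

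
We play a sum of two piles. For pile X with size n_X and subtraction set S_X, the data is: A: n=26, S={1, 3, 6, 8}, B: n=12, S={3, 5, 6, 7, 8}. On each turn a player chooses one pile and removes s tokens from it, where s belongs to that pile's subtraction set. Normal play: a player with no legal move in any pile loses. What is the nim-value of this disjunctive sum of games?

Pile A, S = {1, 3, 6, 8}:
n :  0  1  2  3  4  5  6  7  8  9 10 11 12 13 14 15 16 17 18 19 20 21 22 23 24 25 26
G :  0  1  0  1  0  1  2  3  2  0  1  0  1  0  1  2  3  2  0  1  0  1  0  1  2  3  2
G_A(26) = 2.
Pile B, S = {3, 5, 6, 7, 8}:
n :  0  1  2  3  4  5  6  7  8  9 10 11 12
G :  0  0  0  1  1  1  2  2  2  3  3  0  0
G_B(12) = 0.
Combined Grundy value = 2 ⊕ 0 = 2.

2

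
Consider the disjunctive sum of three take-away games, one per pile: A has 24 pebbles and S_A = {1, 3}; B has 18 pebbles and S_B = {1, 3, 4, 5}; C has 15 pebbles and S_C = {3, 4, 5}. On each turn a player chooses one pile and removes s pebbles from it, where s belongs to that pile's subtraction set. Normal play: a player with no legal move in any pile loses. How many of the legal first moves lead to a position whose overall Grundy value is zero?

Pile A, S = {1, 3}:
n :  0  1  2  3  4  5  6  7  8  9 10 11 12 13 14 15 16 17 18 19 20 21 22 23 24
G :  0  1  0  1  0  1  0  1  0  1  0  1  0  1  0  1  0  1  0  1  0  1  0  1  0
G_A(24) = 0.
Pile B, S = {1, 3, 4, 5}:
G(0) = 0
G(1) = mex{0} = 1
G(2) = mex{1} = 0
G(3) = mex{0,0} = 1
G(4) = mex{1,1,0} = 2
G(5) = mex{2,0,1,0} = 3
G(6) = mex{3,1,0,1} = 2
G(7) = mex{2,2,1,0} = 3
G(8) = mex{3,3,2,1} = 0
G(9) = mex{0,2,3,2} = 1
G(10) = mex{1,3,2,3} = 0
G(11) = mex{0,0,3,2} = 1
G(12) = mex{1,1,0,3} = 2
G(13) = mex{2,0,1,0} = 3
G(14) = mex{3,1,0,1} = 2
G(15) = mex{2,2,1,0} = 3
G(16) = mex{3,3,2,1} = 0
G(17) = mex{0,2,3,2} = 1
G(18) = mex{1,3,2,3} = 0
G_B(18) = 0.
Pile C, S = {3, 4, 5}:
G(0) = 0
G(1) = mex{} = 0
G(2) = mex{} = 0
G(3) = mex{0} = 1
G(4) = mex{0,0} = 1
G(5) = mex{0,0,0} = 1
G(6) = mex{1,0,0} = 2
G(7) = mex{1,1,0} = 2
G(8) = mex{1,1,1} = 0
G(9) = mex{2,1,1} = 0
G(10) = mex{2,2,1} = 0
G(11) = mex{0,2,2} = 1
G(12) = mex{0,0,2} = 1
G(13) = mex{0,0,0} = 1
G(14) = mex{1,0,0} = 2
G(15) = mex{1,1,0} = 2
G_C(15) = 2.
Combined Grundy value = 0 ⊕ 0 ⊕ 2 = 2.
A winning move leaves total XOR = 0, i.e. changes one component's Grundy value g to g ⊕ X where X is the current total.
Pile A: need g' = 0⊕2 = 2. Options: 24−1→G=1, 24−3→G=1. Hits: 0.
Pile B: need g' = 0⊕2 = 2. Options: 18−1→G=1, 18−3→G=3, 18−4→G=2, 18−5→G=3. Hits: 1.
Pile C: need g' = 2⊕2 = 0. Options: 15−3→G=1, 15−4→G=1, 15−5→G=0. Hits: 1.

2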